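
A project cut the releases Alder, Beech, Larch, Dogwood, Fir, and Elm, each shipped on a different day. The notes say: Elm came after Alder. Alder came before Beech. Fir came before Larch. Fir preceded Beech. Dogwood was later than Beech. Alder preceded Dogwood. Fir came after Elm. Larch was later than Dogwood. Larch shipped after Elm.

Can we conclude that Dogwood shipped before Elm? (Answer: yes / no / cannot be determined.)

Tracing the constraints gives Elm → Fir → Beech → Dogwood, so Elm must come before Dogwood.
That means Dogwood cannot be before Elm.

no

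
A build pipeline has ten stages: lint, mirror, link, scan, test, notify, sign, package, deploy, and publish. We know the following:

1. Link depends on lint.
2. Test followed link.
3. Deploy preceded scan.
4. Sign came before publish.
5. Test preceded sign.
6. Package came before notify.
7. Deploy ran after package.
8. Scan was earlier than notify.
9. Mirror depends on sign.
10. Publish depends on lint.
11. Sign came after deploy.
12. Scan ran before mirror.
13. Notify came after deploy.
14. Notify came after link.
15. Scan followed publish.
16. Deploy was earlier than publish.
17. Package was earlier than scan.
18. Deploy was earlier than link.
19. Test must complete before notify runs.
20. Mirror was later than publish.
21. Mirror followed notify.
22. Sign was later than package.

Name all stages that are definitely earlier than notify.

deploy, link, lint, package, publish, scan, sign, test

Directly stated before notify: deploy, link, package, scan, and test.
Lint reaches notify via lint → link → notify.
Publish reaches notify via publish → scan → notify.
Sign reaches notify via sign → publish → scan → notify.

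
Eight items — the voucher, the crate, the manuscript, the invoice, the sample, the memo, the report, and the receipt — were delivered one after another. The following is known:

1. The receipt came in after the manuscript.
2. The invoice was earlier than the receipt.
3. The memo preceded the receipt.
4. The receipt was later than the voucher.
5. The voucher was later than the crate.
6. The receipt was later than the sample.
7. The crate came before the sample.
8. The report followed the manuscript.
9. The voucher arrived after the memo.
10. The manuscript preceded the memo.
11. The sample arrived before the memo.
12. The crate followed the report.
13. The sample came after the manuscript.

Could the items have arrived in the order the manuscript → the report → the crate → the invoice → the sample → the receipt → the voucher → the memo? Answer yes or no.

no

The constraints require the voucher before the receipt, but in the proposed sequence the receipt appears ahead of the voucher. That one violation is enough.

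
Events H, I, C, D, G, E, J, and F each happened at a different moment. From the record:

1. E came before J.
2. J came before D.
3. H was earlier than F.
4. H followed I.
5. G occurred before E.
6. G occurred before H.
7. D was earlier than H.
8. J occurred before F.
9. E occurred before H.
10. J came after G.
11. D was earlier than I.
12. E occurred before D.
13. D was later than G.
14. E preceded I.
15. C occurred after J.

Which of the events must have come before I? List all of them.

D, E, G, J

Directly stated before I: D and E.
G reaches I via G → D → I.
J reaches I via J → D → I.
No chain forces H (or any of the others) ahead of I.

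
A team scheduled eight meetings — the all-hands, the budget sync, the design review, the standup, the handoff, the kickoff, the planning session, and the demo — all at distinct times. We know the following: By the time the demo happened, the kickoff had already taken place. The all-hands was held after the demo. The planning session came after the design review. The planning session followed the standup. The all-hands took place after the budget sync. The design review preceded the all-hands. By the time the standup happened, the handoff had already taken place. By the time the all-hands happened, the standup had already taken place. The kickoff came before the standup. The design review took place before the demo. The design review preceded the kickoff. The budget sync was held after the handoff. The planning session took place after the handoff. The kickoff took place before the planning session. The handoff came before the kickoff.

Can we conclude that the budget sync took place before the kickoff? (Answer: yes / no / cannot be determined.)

cannot be determined

No chain of stated constraints runs from the budget sync to the kickoff, and none runs from the kickoff to the budget sync either.
So the relative order of the budget sync and the kickoff is not fixed by the given facts.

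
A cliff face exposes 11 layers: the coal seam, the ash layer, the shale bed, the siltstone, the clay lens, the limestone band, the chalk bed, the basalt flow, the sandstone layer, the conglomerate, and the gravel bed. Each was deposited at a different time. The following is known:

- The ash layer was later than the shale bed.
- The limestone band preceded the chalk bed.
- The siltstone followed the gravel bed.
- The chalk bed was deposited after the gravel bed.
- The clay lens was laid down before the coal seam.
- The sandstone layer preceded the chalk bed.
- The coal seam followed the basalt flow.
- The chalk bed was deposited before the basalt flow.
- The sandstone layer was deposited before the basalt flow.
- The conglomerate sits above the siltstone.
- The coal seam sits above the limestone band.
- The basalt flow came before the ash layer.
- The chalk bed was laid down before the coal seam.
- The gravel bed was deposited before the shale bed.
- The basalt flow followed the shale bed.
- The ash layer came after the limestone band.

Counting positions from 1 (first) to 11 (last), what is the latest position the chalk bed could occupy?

8

The chalk bed must come before the ash layer, the basalt flow, and the coal seam — 3 layers forced after it.
Everything else can be placed before the chalk bed in some valid order, so the chalk bed can sit as late as position 11 − 3 = 8.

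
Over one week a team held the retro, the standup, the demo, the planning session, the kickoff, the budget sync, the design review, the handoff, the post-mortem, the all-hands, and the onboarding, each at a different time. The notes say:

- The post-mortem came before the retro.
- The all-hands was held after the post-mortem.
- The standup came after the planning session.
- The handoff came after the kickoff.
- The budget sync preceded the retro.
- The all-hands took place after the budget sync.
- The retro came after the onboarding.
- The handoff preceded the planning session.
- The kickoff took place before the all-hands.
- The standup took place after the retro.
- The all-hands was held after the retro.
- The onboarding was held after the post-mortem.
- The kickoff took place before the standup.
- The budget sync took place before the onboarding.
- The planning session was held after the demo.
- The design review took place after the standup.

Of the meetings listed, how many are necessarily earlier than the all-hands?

Directly stated before the all-hands: the budget sync, the kickoff, the post-mortem, and the retro.
The onboarding reaches the all-hands via the onboarding → the retro → the all-hands.
No chain forces the demo (or any of the others) ahead of the all-hands.
That's the budget sync, the kickoff, the onboarding, the post-mortem, and the retro — 5 in all.

5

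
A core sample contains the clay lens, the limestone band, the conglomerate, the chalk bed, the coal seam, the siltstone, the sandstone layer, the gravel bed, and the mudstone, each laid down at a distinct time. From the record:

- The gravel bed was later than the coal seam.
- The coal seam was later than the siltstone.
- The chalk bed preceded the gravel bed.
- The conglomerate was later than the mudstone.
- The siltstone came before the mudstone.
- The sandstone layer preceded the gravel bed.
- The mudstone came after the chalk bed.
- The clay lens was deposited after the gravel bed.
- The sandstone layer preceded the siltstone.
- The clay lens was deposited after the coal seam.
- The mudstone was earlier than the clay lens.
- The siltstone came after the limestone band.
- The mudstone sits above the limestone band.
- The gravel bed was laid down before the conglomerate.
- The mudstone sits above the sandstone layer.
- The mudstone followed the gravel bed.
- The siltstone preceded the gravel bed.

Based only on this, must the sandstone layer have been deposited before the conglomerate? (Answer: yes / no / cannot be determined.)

Chain the constraints: the sandstone layer → the gravel bed → the conglomerate. Each link is directly stated, so the sandstone layer comes before the conglomerate.

yes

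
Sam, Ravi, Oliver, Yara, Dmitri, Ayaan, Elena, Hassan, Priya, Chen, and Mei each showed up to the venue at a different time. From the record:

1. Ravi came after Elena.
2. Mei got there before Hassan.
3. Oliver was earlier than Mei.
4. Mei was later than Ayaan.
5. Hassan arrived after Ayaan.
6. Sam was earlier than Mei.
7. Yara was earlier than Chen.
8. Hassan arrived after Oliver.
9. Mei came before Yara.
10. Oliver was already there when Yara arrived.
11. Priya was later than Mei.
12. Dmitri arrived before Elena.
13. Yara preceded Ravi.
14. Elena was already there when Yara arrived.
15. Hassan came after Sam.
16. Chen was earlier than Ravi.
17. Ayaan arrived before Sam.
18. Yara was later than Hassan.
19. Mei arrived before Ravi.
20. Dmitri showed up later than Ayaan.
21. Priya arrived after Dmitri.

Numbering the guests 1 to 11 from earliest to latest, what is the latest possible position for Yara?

9

Yara must come before Chen and Ravi — 2 guests forced after them.
Everything else can be placed before Yara in some valid order, so Yara can sit as late as position 11 − 2 = 9.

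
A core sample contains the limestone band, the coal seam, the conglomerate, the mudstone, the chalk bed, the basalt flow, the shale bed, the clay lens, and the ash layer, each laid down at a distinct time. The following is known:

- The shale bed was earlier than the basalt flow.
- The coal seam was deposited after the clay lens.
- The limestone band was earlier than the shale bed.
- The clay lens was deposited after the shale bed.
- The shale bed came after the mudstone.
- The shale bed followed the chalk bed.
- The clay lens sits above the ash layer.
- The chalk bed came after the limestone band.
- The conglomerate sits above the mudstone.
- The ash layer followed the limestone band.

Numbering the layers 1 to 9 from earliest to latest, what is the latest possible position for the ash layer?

The ash layer must come before the clay lens and the coal seam — 2 layers forced after it.
Everything else can be placed before the ash layer in some valid order, so the ash layer can sit as late as position 9 − 2 = 7.

7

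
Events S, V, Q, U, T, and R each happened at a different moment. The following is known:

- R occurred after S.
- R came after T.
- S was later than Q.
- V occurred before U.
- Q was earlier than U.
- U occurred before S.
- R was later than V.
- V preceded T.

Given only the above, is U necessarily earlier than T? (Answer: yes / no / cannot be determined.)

cannot be determined

No chain of stated constraints runs from U to T, and none runs from T to U either.
So the relative order of U and T is not fixed by the given facts.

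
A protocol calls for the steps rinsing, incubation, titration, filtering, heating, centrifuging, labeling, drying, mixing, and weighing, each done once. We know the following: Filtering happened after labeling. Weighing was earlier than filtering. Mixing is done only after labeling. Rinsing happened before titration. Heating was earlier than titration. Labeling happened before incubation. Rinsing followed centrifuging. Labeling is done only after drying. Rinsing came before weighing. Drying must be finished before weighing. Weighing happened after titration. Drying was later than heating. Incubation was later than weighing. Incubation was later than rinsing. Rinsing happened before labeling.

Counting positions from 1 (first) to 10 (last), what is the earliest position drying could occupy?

2

Heating must come before drying — 1 forced predecessor.
Nothing else is forced ahead of drying, so its earliest slot is position 1 + 1 = 2.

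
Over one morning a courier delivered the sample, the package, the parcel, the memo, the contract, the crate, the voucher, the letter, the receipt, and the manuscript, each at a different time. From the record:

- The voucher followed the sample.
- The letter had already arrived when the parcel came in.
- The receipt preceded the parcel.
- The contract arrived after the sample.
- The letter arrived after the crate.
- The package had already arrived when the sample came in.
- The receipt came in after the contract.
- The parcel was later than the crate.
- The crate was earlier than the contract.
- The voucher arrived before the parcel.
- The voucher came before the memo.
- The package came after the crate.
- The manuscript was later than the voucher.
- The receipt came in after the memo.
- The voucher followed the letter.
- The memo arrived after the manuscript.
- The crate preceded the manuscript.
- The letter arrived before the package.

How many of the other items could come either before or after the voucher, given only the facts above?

1

Forced before the voucher: the crate, the letter, the package, and the sample; forced after the voucher: the manuscript, the memo, the parcel, and the receipt.
That leaves the contract with no forced order relative to the voucher — 1.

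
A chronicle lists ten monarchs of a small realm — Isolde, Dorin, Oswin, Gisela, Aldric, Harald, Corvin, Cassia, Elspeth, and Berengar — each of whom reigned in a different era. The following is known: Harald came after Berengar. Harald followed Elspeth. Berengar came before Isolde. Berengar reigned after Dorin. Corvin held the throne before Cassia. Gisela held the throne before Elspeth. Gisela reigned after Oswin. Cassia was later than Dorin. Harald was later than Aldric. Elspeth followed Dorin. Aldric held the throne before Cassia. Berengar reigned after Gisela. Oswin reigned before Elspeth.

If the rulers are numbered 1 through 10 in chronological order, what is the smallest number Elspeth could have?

4

Dorin, Gisela, and Oswin must all come before Elspeth — 3 forced predecessors.
Nothing else is forced ahead of Elspeth, so their earliest slot is position 3 + 1 = 4.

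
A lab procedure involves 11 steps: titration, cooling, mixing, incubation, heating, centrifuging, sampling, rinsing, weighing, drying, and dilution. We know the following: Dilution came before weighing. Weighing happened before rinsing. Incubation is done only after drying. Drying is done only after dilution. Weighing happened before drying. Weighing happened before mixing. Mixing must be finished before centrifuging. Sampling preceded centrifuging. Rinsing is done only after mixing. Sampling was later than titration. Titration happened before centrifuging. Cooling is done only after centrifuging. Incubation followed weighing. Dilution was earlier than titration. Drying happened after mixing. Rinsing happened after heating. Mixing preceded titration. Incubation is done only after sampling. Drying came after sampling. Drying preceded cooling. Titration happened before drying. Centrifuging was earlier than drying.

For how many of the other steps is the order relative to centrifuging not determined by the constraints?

2

Forced before centrifuging: dilution, mixing, sampling, titration, and weighing; forced after centrifuging: cooling, drying, and incubation.
That leaves heating and rinsing with no forced order relative to centrifuging — 2.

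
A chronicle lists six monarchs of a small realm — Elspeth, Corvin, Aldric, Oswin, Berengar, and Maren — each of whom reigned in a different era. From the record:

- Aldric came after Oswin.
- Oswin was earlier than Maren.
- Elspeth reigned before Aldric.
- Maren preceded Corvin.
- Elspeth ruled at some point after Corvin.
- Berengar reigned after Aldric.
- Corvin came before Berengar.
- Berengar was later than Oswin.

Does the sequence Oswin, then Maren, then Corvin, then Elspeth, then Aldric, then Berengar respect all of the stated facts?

Check each stated constraint against the proposed order — e.g. Oswin is ahead of Aldric; Oswin is ahead of Berengar. Every pair is in the required order; nothing is violated.

yes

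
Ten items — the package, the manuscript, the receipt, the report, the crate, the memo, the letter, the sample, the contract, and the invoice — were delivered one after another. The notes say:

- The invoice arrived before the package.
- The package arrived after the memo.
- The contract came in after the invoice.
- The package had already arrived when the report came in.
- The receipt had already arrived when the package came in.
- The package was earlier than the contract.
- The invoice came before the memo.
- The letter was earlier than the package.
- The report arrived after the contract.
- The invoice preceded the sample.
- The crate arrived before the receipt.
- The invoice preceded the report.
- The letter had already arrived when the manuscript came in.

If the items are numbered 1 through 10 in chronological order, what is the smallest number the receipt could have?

The crate must come before the receipt — 1 forced predecessor.
Nothing else is forced ahead of the receipt, so its earliest slot is position 1 + 1 = 2.

2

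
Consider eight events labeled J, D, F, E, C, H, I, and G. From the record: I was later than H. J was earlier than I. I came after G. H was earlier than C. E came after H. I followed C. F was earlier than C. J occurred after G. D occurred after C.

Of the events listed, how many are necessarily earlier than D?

Directly stated before D: C.
F reaches D via F → C → D.
H reaches D via H → C → D.
No chain forces G (or any of the others) ahead of D.
That's C, F, and H — 3 in all.

3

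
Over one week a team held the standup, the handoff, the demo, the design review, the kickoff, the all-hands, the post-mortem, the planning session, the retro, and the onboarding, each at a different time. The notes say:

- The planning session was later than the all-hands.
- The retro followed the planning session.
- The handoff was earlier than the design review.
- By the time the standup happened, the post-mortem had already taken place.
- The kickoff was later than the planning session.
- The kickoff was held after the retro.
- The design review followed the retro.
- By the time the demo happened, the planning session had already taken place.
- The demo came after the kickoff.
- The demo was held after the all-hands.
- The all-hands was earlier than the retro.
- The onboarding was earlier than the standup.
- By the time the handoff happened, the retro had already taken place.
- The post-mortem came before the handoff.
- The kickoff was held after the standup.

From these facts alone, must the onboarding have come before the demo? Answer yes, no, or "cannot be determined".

yes

Chain the constraints: the onboarding → the standup → the kickoff → the demo. Each link is directly stated, so the onboarding comes before the demo.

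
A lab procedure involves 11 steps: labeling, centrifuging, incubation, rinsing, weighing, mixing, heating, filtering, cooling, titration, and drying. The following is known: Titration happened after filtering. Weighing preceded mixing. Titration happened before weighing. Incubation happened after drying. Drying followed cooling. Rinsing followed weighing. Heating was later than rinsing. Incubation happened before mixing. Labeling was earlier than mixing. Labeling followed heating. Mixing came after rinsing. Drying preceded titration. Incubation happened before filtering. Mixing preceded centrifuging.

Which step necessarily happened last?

Every other step has a chain of constraints placing it before centrifuging, so centrifuging is last.

centrifuging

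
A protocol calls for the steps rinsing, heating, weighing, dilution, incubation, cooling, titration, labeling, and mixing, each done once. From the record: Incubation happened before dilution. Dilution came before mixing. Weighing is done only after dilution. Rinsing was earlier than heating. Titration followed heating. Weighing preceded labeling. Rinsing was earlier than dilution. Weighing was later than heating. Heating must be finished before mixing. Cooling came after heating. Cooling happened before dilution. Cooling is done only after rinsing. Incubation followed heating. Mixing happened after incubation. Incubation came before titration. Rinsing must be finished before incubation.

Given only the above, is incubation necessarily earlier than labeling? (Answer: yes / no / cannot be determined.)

Chain the constraints: incubation → dilution → weighing → labeling. Each link is directly stated, so incubation comes before labeling.

yes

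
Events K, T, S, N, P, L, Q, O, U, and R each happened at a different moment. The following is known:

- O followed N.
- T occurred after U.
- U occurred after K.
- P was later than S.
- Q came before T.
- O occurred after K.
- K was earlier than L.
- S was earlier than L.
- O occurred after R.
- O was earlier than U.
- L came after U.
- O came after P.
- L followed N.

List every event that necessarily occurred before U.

Directly stated before U: K and O.
N reaches U via N → O → U.
P reaches U via P → O → U.
R reaches U via R → O → U.
Likewise S reaches U by chaining the stated constraints.
No chain forces T (or any of the others) ahead of U.

K, N, O, P, R, S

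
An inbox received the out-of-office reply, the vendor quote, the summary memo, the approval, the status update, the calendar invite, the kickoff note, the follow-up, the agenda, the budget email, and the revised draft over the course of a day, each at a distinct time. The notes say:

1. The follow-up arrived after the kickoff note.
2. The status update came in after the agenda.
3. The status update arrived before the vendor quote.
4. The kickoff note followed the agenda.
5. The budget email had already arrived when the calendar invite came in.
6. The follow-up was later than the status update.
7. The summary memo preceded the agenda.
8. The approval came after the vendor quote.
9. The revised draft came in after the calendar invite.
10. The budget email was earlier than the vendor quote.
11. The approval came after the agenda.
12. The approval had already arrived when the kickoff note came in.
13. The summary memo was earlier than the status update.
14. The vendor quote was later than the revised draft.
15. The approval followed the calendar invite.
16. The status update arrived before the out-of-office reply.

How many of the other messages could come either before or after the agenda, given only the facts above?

3

Forced before the agenda: the summary memo; forced after the agenda: the approval, the follow-up, the kickoff note, the out-of-office reply, the status update, and the vendor quote.
That leaves the budget email, the calendar invite, and the revised draft with no forced order relative to the agenda — 3.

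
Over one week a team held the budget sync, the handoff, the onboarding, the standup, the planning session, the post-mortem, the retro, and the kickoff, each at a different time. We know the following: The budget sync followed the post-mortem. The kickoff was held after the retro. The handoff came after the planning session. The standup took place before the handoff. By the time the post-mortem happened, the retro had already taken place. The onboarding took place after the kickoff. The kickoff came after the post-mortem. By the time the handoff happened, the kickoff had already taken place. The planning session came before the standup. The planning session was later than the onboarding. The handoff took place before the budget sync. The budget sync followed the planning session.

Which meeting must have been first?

the retro

The retro has a chain of constraints placing it before every other meeting, so the retro must be first.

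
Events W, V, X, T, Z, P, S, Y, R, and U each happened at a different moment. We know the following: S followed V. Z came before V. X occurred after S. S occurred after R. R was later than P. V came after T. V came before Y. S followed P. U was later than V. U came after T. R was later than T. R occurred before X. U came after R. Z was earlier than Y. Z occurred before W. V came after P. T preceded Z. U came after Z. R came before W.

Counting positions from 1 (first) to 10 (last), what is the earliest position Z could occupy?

T must come before Z — 1 forced predecessor.
Nothing else is forced ahead of Z, so its earliest slot is position 1 + 1 = 2.

2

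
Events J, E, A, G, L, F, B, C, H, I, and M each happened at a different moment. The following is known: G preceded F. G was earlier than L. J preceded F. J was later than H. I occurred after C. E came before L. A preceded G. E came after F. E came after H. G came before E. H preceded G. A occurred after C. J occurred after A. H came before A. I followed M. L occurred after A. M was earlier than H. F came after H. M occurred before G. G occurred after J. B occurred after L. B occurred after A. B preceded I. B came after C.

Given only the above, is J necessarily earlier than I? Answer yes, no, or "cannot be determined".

yes

Chain the constraints: J → G → L → B → I. Each link is directly stated, so J comes before I.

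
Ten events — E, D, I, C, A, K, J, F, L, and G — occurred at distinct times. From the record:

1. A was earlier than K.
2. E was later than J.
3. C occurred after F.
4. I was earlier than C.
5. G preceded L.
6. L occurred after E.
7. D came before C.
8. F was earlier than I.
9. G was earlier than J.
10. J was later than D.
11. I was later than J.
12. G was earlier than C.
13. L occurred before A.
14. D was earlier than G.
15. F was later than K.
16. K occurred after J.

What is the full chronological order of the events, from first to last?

The constraints fix every adjacent pair, so only one ordering works:
D → G → J → E → L → A → K → F → I → C.

D, G, J, E, L, A, K, F, I, C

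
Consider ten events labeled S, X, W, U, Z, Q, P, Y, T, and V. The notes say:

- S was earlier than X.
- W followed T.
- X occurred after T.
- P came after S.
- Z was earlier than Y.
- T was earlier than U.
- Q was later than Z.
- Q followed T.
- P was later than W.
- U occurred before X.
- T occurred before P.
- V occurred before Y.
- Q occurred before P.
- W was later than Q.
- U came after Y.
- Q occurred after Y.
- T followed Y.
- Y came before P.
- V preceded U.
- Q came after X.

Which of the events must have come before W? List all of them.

Q, S, T, U, V, X, Y, Z

Directly stated before W: Q and T.
S reaches W via S → X → Q → W.
U reaches W via U → X → Q → W.
V reaches W via V → Y → T → W.
Likewise X, Y, and Z each reach W by chaining the stated constraints.
No chain forces P ahead of W.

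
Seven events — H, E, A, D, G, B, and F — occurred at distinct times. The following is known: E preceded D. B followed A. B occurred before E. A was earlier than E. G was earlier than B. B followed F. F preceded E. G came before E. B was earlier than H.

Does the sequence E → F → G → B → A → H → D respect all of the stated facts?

The constraints require G before E, but in the proposed sequence E appears ahead of G. That one violation is enough.

no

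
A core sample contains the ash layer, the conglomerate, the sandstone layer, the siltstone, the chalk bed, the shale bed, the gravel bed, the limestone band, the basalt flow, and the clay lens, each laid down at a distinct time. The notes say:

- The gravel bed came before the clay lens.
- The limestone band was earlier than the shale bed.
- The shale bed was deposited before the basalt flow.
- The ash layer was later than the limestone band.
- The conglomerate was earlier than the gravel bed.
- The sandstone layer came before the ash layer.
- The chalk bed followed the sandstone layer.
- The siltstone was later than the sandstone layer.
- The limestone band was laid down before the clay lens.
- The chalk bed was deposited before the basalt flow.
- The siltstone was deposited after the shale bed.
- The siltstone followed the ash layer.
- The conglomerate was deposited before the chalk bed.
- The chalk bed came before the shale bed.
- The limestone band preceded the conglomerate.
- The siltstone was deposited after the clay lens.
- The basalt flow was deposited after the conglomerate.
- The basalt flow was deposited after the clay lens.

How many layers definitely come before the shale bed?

Directly stated before the shale bed: the chalk bed and the limestone band.
The conglomerate reaches the shale bed via the conglomerate → the chalk bed → the shale bed.
The sandstone layer reaches the shale bed via the sandstone layer → the chalk bed → the shale bed.
No chain forces the clay lens (or any of the others) ahead of the shale bed.
That's the chalk bed, the conglomerate, the limestone band, and the sandstone layer — 4 in all.

4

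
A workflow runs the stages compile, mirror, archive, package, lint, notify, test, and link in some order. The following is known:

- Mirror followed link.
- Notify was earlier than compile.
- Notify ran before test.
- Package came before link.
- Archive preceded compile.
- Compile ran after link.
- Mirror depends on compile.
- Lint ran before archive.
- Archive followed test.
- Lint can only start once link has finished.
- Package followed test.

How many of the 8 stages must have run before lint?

Directly stated before lint: link.
Notify reaches lint via notify → test → package → link → lint.
Package reaches lint via package → link → lint.
Test reaches lint via test → package → link → lint.
That's link, notify, package, and test — 4 in all.

4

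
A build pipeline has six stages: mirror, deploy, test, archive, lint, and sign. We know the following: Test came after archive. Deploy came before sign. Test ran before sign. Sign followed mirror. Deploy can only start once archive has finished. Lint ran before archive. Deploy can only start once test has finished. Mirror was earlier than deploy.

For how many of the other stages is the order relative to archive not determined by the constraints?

Forced before archive: lint; forced after archive: deploy, sign, and test.
That leaves mirror with no forced order relative to archive — 1.

1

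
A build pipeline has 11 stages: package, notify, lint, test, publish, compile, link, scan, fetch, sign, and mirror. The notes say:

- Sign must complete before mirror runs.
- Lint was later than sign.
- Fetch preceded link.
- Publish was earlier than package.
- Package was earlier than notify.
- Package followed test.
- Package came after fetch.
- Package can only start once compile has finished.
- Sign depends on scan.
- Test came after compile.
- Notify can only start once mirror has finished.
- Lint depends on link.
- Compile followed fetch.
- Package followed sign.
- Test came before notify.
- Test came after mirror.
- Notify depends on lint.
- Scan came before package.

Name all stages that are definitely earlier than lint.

Directly stated before lint: link and sign.
Fetch reaches lint via fetch → link → lint.
Scan reaches lint via scan → sign → lint.
No chain forces notify (or any of the others) ahead of lint.

fetch, link, scan, sign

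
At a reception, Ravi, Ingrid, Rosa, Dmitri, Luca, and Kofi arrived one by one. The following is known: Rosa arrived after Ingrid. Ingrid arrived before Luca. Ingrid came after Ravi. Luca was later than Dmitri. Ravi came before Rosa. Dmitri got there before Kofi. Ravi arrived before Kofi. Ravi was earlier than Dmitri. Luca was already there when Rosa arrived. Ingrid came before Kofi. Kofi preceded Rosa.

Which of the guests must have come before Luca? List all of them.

Directly stated before Luca: Dmitri and Ingrid.
Ravi reaches Luca via Ravi → Dmitri → Luca.

Dmitri, Ingrid, Ravi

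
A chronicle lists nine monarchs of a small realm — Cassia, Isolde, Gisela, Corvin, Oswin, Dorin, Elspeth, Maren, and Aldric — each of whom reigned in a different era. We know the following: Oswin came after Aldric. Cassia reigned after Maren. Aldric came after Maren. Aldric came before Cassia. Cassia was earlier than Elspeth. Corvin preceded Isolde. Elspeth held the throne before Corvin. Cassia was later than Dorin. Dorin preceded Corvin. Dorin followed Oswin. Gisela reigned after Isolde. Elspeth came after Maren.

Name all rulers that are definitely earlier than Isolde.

Aldric, Cassia, Corvin, Dorin, Elspeth, Maren, Oswin

Directly stated before Isolde: Corvin.
Aldric reaches Isolde via Aldric → Cassia → Elspeth → Corvin → Isolde.
Cassia reaches Isolde via Cassia → Elspeth → Corvin → Isolde.
Dorin reaches Isolde via Dorin → Corvin → Isolde.
Likewise Elspeth, Maren, and Oswin each reach Isolde by chaining the stated constraints.
No chain forces Gisela ahead of Isolde.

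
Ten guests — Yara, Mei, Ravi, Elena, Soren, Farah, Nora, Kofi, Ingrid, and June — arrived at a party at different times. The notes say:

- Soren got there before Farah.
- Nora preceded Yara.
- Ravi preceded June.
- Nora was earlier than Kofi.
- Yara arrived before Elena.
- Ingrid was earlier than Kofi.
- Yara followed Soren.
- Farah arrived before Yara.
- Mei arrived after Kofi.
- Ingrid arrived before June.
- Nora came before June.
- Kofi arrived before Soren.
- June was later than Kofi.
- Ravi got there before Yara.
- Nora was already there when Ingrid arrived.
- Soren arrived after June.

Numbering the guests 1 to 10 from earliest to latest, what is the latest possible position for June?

6

June must come before Elena, Farah, Soren, and Yara — 4 guests forced after them.
Everything else can be placed before June in some valid order, so June can sit as late as position 10 − 4 = 6.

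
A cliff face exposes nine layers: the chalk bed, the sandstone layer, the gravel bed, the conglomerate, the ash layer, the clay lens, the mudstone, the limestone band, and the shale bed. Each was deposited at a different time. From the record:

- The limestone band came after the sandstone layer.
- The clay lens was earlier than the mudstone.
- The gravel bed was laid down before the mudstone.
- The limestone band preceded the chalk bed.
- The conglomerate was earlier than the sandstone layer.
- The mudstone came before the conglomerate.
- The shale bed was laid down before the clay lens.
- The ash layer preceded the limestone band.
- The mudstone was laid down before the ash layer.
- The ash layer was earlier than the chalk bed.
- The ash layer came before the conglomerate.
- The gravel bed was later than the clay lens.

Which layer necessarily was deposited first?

the shale bed

The shale bed has a chain of constraints placing it before every other layer, so the shale bed must be first.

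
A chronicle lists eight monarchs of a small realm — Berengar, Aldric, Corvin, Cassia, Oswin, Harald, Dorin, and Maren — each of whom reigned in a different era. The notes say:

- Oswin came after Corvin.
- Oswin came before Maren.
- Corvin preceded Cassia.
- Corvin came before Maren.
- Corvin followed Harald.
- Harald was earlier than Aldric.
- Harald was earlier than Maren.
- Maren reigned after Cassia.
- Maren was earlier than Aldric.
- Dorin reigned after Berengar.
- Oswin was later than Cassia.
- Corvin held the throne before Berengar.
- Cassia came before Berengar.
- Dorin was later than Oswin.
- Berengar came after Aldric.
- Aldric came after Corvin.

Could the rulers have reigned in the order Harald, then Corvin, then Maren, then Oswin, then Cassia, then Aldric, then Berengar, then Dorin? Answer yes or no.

The constraints require Cassia before Oswin, but in the proposed sequence Oswin appears ahead of Cassia. That one violation is enough.

no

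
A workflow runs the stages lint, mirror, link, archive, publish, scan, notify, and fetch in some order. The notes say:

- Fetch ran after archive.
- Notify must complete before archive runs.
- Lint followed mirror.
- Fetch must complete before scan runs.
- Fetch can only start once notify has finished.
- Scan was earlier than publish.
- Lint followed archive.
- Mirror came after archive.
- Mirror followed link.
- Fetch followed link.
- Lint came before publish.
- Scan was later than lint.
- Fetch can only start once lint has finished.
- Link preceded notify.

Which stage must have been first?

link

Link has a chain of constraints placing it before every other stage, so link must be first.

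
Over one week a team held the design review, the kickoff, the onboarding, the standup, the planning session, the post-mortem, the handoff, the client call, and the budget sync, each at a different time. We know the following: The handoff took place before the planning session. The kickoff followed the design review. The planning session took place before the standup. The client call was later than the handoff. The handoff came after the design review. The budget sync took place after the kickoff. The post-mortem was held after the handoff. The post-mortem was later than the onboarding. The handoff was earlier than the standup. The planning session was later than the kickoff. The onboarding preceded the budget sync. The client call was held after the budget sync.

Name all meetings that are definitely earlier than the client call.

the budget sync, the design review, the handoff, the kickoff, the onboarding

Directly stated before the client call: the budget sync and the handoff.
The design review reaches the client call via the design review → the handoff → the client call.
The kickoff reaches the client call via the kickoff → the budget sync → the client call.
The onboarding reaches the client call via the onboarding → the budget sync → the client call.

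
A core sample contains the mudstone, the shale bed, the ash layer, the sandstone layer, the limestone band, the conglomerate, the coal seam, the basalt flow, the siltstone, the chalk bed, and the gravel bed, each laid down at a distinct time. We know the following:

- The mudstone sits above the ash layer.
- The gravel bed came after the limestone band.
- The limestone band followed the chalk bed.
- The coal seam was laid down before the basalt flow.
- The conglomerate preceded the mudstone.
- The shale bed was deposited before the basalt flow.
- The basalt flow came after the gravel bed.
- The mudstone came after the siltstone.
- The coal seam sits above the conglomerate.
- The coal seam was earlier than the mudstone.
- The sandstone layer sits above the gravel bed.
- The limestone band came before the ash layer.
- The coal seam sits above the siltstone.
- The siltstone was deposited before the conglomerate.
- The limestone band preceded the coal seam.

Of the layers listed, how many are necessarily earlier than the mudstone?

Directly stated before the mudstone: the ash layer, the coal seam, the conglomerate, and the siltstone.
The chalk bed reaches the mudstone via the chalk bed → the limestone band → the coal seam → the mudstone.
The limestone band reaches the mudstone via the limestone band → the coal seam → the mudstone.
No chain forces the basalt flow (or any of the others) ahead of the mudstone.
That's the ash layer, the chalk bed, the coal seam, the conglomerate, the limestone band, and the siltstone — 6 in all.

6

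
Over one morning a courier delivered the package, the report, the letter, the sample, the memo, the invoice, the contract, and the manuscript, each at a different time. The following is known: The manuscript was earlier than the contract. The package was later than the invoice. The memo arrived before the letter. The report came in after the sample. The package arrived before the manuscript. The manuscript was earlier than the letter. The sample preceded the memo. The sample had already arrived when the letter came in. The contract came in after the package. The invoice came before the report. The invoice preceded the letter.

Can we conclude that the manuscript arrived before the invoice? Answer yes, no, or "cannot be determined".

Tracing the constraints gives the invoice → the package → the manuscript, so the invoice must come before the manuscript.
That means the manuscript cannot be before the invoice.

no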